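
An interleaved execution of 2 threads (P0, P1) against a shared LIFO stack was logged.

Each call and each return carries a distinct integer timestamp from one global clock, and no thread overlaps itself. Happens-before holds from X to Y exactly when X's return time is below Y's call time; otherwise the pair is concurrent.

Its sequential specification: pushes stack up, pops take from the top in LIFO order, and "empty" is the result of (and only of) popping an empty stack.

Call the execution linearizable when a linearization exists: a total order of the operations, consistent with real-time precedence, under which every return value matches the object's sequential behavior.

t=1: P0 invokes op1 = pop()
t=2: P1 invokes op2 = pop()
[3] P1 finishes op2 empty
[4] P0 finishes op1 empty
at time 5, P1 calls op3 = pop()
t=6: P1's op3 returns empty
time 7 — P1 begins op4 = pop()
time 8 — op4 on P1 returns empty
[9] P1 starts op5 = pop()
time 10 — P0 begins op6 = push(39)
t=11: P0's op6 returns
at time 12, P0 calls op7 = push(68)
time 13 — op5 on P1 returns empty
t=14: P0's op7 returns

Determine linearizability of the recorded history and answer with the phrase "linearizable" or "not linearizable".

a witness: op1, op2, op3, op4, op5, op6, op7
1. op1 pop() → empty, leaving stack <>
2. op2 pop() → empty, leaving stack <>
3. op3 pop() → empty, leaving stack <>
4. op4 pop() → empty, leaving stack <>
5. op5 pop() → empty, leaving stack <>
6. op6 push(39), leaving stack <39>
7. op7 push(68), leaving stack <39,68>

linearizable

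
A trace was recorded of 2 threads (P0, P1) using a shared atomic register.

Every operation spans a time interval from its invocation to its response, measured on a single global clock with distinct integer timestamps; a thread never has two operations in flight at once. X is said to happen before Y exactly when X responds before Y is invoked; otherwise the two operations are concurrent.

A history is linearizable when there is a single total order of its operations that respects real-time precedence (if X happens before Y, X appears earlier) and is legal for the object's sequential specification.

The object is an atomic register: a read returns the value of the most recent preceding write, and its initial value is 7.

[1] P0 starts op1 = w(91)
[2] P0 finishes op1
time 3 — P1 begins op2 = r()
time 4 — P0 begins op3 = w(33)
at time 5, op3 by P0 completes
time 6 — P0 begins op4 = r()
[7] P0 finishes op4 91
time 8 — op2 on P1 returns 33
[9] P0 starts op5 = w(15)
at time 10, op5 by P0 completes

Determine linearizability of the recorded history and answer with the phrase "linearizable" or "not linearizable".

not linearizable

events 1..6 are fine; event 7 — the response of op4 at time 7 — makes the prefix non-linearizable
one real-time candidate order over the 3 completed operations — the atomic register replay rejects it
no completion choice of the 1 pending operation (op2) rescues it — every subset was tried
e.g. op1, op3, op4 (pending dropped): illegal at step 3, since op4 r() → 91 cannot apply there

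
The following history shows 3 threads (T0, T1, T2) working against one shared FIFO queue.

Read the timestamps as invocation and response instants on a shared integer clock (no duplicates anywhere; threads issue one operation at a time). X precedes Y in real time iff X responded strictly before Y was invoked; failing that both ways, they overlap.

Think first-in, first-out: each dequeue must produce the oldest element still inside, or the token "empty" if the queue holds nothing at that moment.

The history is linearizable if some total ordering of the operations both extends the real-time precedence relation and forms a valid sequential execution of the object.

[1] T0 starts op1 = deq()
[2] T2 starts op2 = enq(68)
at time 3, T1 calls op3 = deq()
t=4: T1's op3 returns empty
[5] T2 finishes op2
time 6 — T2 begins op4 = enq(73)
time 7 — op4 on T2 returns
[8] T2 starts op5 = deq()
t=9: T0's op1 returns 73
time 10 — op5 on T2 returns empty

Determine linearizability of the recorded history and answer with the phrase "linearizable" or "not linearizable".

not linearizable

prefix check: 1..9 passes, 1..10 fails once op5's time-10 response joins
10 orders of the 5 completed FIFO queue ops respect real time; none is legal
one such order, op1, op2, op3, op4, op5, breaks at step 1 where op1 deq() → 73 is illegal
one such order, op1, op3, op2, op4, op5, breaks at step 1 where op1 deq() → 73 is illegal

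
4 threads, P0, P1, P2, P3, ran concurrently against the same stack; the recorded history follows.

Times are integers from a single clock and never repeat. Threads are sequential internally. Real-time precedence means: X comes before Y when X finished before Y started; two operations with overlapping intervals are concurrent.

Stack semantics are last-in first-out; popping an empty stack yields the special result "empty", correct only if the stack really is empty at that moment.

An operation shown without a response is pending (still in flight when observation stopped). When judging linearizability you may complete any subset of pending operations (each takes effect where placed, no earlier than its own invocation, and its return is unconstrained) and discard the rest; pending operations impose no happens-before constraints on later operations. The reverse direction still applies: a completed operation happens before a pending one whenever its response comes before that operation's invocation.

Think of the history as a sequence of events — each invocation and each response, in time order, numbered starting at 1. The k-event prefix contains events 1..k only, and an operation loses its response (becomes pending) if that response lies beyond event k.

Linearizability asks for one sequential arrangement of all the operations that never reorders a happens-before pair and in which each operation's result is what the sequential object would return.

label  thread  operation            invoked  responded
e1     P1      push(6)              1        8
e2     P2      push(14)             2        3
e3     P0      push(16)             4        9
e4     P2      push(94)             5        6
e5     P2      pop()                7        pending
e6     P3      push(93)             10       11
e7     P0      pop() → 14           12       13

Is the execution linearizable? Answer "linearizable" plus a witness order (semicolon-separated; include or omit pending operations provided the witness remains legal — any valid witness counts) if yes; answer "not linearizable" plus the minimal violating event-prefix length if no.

not linearizable — minimal violating prefix: 13 events

through event 12 a valid linearization exists; event 13 (e7 responding at time 13) ends that
6 completed operations, 8 real-time-consistent orders — every stack replay fails
no escape via the 1 pending operation (e5): every completion choice fails
e.g. e1, e2, e3, e4, e6, e7 (pending dropped): illegal at step 6, since e7 pop() → 14 cannot apply there
e.g. e1, e2, e4, e3, e6, e7 (pending dropped): illegal at step 6, since e7 pop() → 14 cannot apply there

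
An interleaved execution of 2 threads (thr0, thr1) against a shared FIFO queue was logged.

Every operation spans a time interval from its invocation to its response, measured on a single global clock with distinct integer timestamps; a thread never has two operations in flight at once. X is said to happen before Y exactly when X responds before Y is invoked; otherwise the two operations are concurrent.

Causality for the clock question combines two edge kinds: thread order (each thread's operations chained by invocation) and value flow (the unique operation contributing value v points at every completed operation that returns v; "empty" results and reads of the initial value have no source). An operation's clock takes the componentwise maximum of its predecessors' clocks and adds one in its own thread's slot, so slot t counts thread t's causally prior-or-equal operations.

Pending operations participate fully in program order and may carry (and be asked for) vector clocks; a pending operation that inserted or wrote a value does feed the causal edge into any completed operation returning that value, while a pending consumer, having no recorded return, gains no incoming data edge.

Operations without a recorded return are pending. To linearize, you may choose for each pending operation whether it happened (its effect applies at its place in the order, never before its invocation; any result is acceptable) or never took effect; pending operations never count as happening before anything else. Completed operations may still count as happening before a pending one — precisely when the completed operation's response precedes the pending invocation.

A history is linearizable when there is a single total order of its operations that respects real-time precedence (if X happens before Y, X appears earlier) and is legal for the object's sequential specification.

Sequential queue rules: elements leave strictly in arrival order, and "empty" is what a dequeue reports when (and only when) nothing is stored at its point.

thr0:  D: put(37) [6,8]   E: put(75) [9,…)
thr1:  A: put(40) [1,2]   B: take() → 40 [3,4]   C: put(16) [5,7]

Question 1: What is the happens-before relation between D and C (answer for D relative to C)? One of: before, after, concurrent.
D spans [6,8], C spans [5,7]
the intervals overlap in both directions

concurrent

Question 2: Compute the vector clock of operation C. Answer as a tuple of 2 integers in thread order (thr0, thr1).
A (invocation 1): nothing precedes it; thr1's component alone gives (0, 1)
D (invocation 6): nothing precedes it; thr0's component alone gives (1, 0)
merge at B (invoked 3): VC(A)=(0, 1), own-thread bump on thr1 → (0, 2)
merge at E (invoked 9): VC(D)=(1, 0), own-thread bump on thr0 → (2, 0)
merge at C (invoked 5): VC(B)=(0, 2), own-thread bump on thr1 → (0, 3)
target: VC(C) = (0, 3)

(0, 3)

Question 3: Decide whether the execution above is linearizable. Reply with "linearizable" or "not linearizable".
a witness: A, B, C, D
after step 1 (A put(40)): queue <40>
after step 2 (B take() → 40): queue <>
after step 3 (C put(16)): queue <16>
after step 4 (D put(37)): queue <16,37>

linearizable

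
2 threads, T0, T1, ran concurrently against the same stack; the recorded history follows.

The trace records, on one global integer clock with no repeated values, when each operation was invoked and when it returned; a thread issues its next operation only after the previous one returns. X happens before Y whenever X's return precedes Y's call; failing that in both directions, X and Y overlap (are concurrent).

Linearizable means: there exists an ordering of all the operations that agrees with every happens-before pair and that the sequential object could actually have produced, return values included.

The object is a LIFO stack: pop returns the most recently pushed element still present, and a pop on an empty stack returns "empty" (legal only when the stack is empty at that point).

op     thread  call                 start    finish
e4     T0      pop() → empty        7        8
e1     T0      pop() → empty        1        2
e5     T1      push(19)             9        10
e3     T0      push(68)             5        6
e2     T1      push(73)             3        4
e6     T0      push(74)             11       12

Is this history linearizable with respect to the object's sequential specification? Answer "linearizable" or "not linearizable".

not linearizable

events 1..7 are fine; event 8 — the response of e4 at time 8 — makes the prefix non-linearizable
a single order respects real time; the 4 completed stack operations fail replay along it
one such order, e1, e2, e3, e4, breaks at step 4 where e4 pop() → empty is illegal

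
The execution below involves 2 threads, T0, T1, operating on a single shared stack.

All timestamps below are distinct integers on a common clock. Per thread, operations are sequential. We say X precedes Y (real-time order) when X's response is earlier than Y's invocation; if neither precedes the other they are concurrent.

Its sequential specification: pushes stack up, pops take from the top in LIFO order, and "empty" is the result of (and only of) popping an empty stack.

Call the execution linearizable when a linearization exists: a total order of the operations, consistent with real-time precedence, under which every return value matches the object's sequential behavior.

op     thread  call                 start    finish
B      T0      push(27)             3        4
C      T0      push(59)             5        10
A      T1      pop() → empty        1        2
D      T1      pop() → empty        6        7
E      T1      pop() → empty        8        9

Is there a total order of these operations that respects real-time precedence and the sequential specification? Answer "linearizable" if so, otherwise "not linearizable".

not linearizable

already the first 7 events (up to D's response at time 7) admit no linearization; the first 6 still do
the sole real-time-consistent order of 3 completed operations fails the stack replay
every completion of the 1 pending operation (C) was checked; none linearizes
take A, B, D (pending dropped): step 3 already fails, because D pop() → empty cannot occur there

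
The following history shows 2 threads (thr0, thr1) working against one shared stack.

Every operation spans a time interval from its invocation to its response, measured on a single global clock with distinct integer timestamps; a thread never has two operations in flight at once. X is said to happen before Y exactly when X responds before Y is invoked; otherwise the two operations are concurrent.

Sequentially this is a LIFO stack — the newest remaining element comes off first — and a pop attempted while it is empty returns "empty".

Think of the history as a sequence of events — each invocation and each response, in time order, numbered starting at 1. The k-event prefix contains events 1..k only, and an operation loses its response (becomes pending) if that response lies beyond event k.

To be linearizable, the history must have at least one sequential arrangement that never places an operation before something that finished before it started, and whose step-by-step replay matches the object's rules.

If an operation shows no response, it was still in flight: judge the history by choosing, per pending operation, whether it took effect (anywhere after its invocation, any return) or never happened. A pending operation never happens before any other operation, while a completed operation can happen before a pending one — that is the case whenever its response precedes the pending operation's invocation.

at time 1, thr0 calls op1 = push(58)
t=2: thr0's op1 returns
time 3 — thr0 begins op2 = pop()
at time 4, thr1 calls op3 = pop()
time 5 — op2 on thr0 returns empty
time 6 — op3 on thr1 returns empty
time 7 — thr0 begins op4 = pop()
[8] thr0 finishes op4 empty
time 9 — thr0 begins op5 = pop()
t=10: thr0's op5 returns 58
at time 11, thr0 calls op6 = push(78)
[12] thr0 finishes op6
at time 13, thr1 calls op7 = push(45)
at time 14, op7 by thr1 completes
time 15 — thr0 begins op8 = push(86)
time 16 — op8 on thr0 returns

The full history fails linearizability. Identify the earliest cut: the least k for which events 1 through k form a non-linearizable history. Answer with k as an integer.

a valid linearization of events 1..5 exists, for instance op1, op3, op2:
step 1: op1 push(58) — stack <58>
step 2: op3 pop() (pending, included) — stack <>
step 3: op2 pop() → empty — stack <>
with event 6 included (op3 responding at time 6), all real-time-consistent orders fail
sample order op1, op2, op3 stalls at step 2 — op2 pop() → empty has no legal effect
sample order op1, op3, op2 stalls at step 2 — op3 pop() → empty has no legal effect

6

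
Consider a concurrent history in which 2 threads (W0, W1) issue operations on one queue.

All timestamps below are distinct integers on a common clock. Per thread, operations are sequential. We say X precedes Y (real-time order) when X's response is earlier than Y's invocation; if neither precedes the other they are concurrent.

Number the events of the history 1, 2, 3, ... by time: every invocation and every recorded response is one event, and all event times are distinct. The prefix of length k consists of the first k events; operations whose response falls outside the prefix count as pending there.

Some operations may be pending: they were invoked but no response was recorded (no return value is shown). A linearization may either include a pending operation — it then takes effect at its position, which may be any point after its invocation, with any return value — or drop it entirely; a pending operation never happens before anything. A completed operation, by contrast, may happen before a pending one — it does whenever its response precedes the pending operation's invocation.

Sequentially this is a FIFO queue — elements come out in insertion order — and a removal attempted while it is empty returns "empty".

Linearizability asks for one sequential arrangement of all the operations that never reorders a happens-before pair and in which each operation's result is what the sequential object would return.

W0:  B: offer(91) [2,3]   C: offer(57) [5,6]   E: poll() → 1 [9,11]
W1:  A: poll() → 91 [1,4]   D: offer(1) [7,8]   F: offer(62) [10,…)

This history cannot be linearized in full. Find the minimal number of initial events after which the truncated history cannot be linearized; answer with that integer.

11

one valid order for events 1..10 is B, A, C, D:
1. B offer(91), leaving queue <91>
2. A poll() → 91, leaving queue <>
3. C offer(57), leaving queue <57>
4. D offer(1), leaving queue <57,1>
include event 11 — E responding at 11 — and every candidate order breaks
completion choices over the 1 pending operation (F) were checked; none helps
sample order A, B, C, D, E (pending dropped) stalls at step 1 — A poll() → 91 has no legal effect
sample order B, A, C, D, E (pending dropped) stalls at step 5 — E poll() → 1 has no legal effect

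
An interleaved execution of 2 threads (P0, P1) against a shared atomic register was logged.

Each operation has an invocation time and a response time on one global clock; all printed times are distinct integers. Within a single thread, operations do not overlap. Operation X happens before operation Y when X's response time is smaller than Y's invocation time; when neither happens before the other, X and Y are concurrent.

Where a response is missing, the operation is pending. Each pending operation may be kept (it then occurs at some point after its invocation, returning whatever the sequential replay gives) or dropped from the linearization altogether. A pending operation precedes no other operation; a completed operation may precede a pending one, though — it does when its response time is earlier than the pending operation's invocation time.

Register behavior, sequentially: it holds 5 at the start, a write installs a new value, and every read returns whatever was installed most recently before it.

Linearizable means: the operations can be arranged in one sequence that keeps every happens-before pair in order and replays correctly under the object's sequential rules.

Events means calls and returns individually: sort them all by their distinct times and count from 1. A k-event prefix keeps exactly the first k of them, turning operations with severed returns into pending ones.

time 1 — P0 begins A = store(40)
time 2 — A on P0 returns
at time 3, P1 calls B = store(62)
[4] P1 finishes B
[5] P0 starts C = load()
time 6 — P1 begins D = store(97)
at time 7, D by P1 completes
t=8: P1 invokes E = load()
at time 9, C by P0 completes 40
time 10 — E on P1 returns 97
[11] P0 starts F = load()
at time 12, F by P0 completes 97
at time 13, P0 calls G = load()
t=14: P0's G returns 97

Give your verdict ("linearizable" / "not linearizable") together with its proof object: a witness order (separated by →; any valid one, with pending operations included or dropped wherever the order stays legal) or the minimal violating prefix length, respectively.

not linearizable — minimal violating prefix: 9 events

events 1..8 are fine; event 9 — the response of C at time 9 — makes the prefix non-linearizable
the 4 completed operations admit 2 real-time orders; each fails the atomic register replay
every completion of the 1 pending operation (E) was checked; none linearizes
one such order, A, B, C, D (pending dropped), breaks at step 3 where C load() → 40 is illegal
one such order, A, B, D, C (pending dropped), breaks at step 4 where C load() → 40 is illegal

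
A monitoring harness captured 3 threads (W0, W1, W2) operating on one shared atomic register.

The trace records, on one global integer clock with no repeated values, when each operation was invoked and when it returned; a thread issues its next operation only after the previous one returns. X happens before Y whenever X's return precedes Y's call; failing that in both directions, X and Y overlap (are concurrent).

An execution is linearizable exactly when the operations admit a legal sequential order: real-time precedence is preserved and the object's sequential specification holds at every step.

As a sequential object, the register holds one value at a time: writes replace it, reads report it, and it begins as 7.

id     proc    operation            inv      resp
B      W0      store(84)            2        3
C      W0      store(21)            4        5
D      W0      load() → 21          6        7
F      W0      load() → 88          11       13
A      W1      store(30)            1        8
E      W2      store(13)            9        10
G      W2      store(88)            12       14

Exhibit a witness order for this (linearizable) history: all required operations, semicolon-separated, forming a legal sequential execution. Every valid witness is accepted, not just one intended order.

A; B; C; D; E; G; F

1. A store(30), leaving value 30
2. B store(84), leaving value 84
3. C store(21), leaving value 21
4. D load() → 21, leaving value 21
5. E store(13), leaving value 13
6. G store(88), leaving value 88
7. F load() → 88, leaving value 88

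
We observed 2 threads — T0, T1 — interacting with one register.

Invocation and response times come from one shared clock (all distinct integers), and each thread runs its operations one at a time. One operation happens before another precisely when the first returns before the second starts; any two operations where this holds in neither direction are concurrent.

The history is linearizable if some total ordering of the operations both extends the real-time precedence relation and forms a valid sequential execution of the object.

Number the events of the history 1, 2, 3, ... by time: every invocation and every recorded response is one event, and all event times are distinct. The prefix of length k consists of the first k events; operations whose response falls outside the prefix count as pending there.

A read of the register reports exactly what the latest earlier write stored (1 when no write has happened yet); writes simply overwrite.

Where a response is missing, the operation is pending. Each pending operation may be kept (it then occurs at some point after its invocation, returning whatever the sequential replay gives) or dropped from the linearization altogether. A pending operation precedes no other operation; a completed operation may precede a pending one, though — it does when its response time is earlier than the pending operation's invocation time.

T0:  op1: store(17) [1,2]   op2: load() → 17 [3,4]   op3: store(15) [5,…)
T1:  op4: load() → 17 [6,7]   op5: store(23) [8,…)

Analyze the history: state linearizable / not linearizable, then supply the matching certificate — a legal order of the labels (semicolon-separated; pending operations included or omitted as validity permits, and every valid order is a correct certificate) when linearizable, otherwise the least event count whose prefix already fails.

after step 1 (op1 store(17)): value 17
after step 2 (op2 load() → 17): value 17
after step 3 (op4 load() → 17): value 17

linearizable — witness: op1; op2; op4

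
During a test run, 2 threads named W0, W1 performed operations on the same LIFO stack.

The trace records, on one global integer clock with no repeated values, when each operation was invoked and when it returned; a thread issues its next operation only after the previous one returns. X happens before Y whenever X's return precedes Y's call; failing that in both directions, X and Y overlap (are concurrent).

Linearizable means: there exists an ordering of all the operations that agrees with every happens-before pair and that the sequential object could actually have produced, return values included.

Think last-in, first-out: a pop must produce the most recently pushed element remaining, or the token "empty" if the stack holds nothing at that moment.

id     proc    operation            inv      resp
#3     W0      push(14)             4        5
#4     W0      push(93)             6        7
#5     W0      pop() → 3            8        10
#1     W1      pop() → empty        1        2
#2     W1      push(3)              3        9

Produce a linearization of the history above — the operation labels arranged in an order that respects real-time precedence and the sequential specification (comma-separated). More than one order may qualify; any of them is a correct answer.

1. #1 pop() → empty, leaving stack <>
2. #3 push(14), leaving stack <14>
3. #4 push(93), leaving stack <14,93>
4. #2 push(3), leaving stack <14,93,3>
5. #5 pop() → 3, leaving stack <14,93>

#1, #3, #4, #2, #5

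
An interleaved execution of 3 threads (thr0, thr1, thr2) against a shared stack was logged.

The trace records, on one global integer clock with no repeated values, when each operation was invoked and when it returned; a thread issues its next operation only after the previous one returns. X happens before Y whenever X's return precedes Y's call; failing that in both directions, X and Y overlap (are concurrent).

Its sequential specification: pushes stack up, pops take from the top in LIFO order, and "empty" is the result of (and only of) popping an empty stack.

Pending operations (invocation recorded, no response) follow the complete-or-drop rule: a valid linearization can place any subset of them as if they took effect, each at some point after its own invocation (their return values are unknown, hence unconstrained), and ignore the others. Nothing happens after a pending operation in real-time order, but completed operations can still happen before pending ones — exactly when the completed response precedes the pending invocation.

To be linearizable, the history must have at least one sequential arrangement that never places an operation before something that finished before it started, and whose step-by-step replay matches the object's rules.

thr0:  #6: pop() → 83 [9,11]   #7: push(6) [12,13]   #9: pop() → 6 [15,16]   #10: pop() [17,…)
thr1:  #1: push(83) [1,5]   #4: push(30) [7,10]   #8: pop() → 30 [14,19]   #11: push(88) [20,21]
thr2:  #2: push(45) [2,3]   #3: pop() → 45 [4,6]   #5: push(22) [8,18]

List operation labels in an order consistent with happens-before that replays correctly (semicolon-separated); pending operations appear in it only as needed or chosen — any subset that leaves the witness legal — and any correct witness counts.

1. #1 push(83), leaving stack <83>
2. #2 push(45), leaving stack <83,45>
3. #3 pop() → 45, leaving stack <83>
4. #6 pop() → 83, leaving stack <>
5. #4 push(30), leaving stack <30>
6. #5 push(22), leaving stack <30,22>
7. #7 push(6), leaving stack <30,22,6>
8. #9 pop() → 6, leaving stack <30,22>
9. #10 pop() (pending, included), leaving stack <30>
10. #8 pop() → 30, leaving stack <>
11. #11 push(88), leaving stack <88>

#1; #2; #3; #6; #4; #5; #7; #9; #10; #8; #11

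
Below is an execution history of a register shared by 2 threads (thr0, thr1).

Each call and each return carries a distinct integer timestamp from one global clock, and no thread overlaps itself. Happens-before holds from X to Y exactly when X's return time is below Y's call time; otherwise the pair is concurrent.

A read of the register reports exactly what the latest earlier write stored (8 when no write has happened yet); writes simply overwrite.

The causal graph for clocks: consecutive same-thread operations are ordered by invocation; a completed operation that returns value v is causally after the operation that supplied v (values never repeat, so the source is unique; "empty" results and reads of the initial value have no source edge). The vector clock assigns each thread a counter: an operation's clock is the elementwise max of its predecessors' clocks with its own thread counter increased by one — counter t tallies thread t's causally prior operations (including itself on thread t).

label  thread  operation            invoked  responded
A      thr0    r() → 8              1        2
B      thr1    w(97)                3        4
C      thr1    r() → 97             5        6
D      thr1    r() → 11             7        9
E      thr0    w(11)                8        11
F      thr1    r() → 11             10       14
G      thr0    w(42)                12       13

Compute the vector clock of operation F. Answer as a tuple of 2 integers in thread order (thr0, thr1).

VC(B, invoked at 3): no causal predecessors; +1 on thr1 → (0, 1)
VC(A, invoked at 1): no causal predecessors; +1 on thr0 → (1, 0)
C, invoked 5, takes VC(B)=(0, 1) under max, adds 1 for thr1 → (0, 2)
E, invoked 8, takes VC(A)=(1, 0) under max, adds 1 for thr0 → (2, 0)
G, invoked 12, takes VC(E)=(2, 0) under max, adds 1 for thr0 → (3, 0)
D, invoked 7, takes VC(C)=(0, 2), VC(E)=(2, 0) under max, adds 1 for thr1 → (2, 3)
F, invoked 10, takes VC(D)=(2, 3), VC(E)=(2, 0) under max, adds 1 for thr1 → (2, 4)
target: VC(F) = (2, 4)

(2, 4)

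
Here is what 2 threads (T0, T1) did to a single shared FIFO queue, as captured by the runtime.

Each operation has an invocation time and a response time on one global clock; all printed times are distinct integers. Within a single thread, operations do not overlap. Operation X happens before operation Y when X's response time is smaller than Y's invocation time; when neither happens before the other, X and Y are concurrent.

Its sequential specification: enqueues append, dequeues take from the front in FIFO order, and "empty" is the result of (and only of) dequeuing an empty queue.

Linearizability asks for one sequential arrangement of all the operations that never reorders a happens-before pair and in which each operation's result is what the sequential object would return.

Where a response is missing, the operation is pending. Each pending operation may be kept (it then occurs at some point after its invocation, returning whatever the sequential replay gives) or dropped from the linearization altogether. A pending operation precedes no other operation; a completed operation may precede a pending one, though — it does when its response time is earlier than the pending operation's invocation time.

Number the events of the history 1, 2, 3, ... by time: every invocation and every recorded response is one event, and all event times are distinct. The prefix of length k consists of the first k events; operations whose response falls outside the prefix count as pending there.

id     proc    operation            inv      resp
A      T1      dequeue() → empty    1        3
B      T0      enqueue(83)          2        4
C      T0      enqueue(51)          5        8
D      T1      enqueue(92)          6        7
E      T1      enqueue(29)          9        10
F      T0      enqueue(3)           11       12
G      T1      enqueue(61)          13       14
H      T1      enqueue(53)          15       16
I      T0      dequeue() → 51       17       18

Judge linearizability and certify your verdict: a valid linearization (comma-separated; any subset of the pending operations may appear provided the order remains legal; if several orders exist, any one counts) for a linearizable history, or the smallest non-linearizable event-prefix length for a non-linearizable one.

not linearizable — minimal violating prefix: 18 events

the violation lands at event 18, I's response at time 18: events 1..17 linearize, events 1..18 do not
no legal order exists: 4 real-time-consistent candidates over 9 completed FIFO queue operations, all rejected
one such order, A, B, C, D, E, F, G, H, I, breaks at step 9 where I dequeue() → 51 is illegal
one such order, A, B, D, C, E, F, G, H, I, breaks at step 9 where I dequeue() → 51 is illegal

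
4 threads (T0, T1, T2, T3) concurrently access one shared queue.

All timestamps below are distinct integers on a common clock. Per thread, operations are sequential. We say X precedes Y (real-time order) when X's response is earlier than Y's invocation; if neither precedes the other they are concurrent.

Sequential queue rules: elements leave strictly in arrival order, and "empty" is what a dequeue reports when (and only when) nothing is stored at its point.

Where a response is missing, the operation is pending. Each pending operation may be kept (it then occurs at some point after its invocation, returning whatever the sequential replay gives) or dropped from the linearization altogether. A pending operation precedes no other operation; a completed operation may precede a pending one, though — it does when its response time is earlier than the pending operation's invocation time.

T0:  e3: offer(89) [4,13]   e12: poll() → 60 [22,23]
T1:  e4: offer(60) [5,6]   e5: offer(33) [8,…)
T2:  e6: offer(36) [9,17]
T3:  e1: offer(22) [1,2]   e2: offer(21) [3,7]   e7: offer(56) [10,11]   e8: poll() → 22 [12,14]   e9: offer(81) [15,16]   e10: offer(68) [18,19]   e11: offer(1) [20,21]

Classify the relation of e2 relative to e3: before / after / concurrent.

concurrent

e2 spans [3,7], e3 spans [4,13]
the intervals overlap in both directions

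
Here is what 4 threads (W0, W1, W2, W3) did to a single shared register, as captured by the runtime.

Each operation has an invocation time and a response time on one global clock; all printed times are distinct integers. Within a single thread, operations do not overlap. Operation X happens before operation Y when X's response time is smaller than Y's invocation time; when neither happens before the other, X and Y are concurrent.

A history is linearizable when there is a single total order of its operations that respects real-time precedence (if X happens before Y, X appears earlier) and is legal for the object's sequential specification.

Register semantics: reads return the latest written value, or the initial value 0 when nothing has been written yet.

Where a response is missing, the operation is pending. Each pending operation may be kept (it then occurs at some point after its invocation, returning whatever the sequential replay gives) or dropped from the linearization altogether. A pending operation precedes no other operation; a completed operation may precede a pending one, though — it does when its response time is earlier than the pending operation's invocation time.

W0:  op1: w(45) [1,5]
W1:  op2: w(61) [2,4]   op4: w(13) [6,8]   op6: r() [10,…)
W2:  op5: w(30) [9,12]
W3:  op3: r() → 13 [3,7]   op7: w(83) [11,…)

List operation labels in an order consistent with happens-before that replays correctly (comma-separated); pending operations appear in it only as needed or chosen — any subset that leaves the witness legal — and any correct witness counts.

1. op1 w(45), leaving value 45
2. op2 w(61), leaving value 61
3. op4 w(13), leaving value 13
4. op3 r() → 13, leaving value 13
5. op5 w(30), leaving value 30

op1, op2, op4, op3, op5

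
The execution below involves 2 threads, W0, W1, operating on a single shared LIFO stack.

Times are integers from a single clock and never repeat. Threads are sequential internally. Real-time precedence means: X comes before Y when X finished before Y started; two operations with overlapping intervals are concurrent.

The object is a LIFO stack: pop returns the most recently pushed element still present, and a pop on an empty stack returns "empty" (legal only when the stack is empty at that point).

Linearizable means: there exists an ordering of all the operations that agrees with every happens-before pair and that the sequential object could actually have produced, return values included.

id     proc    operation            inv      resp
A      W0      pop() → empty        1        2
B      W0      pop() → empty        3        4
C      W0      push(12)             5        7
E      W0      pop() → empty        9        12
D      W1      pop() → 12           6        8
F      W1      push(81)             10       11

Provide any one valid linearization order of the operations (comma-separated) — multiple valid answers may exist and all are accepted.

1. A pop() → empty, leaving stack <>
2. B pop() → empty, leaving stack <>
3. C push(12), leaving stack <12>
4. D pop() → 12, leaving stack <>
5. E pop() → empty, leaving stack <>
6. F push(81), leaving stack <81>

A, B, C, D, E, F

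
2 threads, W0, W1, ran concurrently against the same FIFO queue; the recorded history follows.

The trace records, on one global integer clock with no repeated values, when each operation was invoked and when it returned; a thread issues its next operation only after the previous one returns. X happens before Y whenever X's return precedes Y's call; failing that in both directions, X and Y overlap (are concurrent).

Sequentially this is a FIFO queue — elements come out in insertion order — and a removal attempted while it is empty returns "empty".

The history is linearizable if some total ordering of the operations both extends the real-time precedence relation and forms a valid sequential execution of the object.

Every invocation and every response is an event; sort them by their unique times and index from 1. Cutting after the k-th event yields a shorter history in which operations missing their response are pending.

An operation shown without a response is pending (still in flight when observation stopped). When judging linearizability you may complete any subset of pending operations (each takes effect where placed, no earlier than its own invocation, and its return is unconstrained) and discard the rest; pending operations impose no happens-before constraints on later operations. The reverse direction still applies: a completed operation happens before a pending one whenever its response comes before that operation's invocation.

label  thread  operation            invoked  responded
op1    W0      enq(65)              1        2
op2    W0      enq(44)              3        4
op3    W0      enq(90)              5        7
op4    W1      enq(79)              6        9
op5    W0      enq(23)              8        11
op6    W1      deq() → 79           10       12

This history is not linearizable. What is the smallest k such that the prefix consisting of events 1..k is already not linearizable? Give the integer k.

events 1..11 are still linearizable — one witness is op1, op2, op3, op4, op5:
step 1: op1 enq(65) — queue <65>
step 2: op2 enq(44) — queue <65,44>
step 3: op3 enq(90) — queue <65,44,90>
step 4: op4 enq(79) — queue <65,44,90,79>
step 5: op5 enq(23) — queue <65,44,90,79,23>
event 12 — op6's response, time 12 — after it, nothing linearizes
for example op1, op2, op3, op4, op5, op6 fails at step 6: op6 deq() → 79 is not legal there
for example op1, op2, op3, op4, op6, op5 fails at step 5: op6 deq() → 79 is not legal there

12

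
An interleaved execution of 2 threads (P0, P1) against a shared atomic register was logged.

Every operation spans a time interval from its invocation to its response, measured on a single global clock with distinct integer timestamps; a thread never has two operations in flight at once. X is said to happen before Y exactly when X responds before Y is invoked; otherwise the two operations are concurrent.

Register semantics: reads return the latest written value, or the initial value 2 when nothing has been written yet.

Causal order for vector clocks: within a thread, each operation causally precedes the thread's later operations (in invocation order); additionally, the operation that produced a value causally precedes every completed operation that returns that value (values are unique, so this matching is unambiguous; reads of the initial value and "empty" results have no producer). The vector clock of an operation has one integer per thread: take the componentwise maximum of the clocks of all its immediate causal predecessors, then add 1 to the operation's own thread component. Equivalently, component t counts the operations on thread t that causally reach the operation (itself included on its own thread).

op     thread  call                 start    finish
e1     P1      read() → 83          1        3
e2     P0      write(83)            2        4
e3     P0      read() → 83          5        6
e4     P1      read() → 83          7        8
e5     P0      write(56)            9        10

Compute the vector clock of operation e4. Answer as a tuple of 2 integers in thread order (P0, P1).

(1, 2)

no predecessors for e2 (invoked 2): P0 increments from zero → (1, 0)
e1 (invocation 1): componentwise max over VC(e2)=(1, 0), +1 at P1, giving (1, 1)
e3 (invocation 5): componentwise max over VC(e2)=(1, 0), +1 at P0, giving (2, 0)
e4 (invocation 7): componentwise max over VC(e1)=(1, 1), VC(e2)=(1, 0), +1 at P1, giving (1, 2)
e5 (invocation 9): componentwise max over VC(e3)=(2, 0), +1 at P0, giving (3, 0)
target: VC(e4) = (1, 2)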